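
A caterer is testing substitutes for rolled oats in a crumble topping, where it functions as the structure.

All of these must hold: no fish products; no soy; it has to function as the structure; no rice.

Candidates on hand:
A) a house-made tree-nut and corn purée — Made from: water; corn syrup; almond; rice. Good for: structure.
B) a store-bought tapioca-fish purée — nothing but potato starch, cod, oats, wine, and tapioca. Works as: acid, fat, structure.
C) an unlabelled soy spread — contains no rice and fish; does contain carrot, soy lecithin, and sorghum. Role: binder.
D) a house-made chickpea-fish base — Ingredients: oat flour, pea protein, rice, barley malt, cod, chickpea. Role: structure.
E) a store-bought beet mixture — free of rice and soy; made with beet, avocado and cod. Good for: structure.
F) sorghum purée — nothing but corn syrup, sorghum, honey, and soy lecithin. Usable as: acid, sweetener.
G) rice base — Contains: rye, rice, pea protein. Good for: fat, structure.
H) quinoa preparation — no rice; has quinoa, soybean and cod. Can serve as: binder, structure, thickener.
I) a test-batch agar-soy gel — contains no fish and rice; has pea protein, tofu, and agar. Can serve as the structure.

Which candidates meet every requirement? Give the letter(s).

none

A: has rice, so not rice-free — reject
B: has cod, so not fish-free — reject
C: not usable as a structure; has soy lecithin, so not soy-free — reject
D: has rice, so not rice-free; has cod, so not fish-free — no
E: has cod, so not fish-free — reject
F: not usable as a structure; has soy lecithin, so not soy-free — reject
G: has rice, so not rice-free — reject
H: has cod, so not fish-free; has soybean, so not soy-free — reject
I: has tofu, so not soy-free — out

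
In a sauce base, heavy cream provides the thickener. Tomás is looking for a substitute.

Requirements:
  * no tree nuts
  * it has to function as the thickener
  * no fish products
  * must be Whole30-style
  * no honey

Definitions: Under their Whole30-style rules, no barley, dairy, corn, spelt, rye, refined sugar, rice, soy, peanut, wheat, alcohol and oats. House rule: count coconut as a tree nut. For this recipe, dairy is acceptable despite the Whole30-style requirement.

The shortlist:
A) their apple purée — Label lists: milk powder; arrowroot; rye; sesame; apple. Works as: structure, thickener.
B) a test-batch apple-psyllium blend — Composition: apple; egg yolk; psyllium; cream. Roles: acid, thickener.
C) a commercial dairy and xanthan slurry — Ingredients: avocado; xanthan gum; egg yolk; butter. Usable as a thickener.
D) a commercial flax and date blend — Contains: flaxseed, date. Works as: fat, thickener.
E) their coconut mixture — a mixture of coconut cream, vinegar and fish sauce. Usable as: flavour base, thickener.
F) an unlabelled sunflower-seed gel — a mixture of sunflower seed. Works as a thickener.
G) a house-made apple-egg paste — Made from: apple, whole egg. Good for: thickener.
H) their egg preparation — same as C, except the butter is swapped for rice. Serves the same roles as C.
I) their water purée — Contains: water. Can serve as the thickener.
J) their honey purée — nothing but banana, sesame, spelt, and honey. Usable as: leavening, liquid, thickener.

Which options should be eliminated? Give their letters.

A: has rye, so not Whole30-style — no
B: dairy is permitted under the Whole30-style carve-out; nothing else excluded — keep
C: dairy is permitted under the Whole30-style carve-out; nothing else excluded — keep
D: only date and flaxseed; none excluded — valid
E: has fish sauce, so not fish-free; has coconut cream, so not tree-nut-free — no
F: only sunflower seed; none excluded — keep
G: tree-nut-free, Whole30-style — valid
H: has rice, so not Whole30-style — out
I: nothing on the exclusion list — valid
J: has spelt, so not Whole30-style; has honey, so not honey-free — reject

A, E, H, J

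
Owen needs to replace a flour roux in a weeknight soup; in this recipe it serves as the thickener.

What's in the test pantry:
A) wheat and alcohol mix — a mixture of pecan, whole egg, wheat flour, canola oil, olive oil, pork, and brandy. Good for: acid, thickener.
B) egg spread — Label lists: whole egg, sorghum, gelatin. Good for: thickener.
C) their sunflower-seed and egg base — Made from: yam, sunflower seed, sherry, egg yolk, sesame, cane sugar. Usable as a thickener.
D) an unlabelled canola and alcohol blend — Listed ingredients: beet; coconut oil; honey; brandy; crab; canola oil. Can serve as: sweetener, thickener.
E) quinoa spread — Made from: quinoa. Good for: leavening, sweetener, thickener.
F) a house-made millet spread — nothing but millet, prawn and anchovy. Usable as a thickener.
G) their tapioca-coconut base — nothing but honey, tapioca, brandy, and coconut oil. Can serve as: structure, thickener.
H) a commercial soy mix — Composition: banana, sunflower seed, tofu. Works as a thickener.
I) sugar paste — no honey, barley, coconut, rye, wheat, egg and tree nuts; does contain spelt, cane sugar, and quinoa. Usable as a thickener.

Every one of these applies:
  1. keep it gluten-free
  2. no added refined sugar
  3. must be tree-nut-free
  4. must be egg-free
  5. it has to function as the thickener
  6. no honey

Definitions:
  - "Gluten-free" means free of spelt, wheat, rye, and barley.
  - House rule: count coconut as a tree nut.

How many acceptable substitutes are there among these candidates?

A: has wheat flour, so not gluten-free; has whole egg, so not egg-free (and 1 more) — out
B: has whole egg, so not egg-free — out
C: has egg yolk, so not egg-free; has cane sugar, so not no-added-sugar — no
D: has honey, so not honey-free; has coconut oil, so not tree-nut-free — no
E: every rule checks out — keep
F: every rule checks out — OK
G: has honey, so not honey-free; has coconut oil, so not tree-nut-free — out
H: nothing on the exclusion list — valid
I: has spelt, so not gluten-free; has cane sugar, so not no-added-sugar — reject

3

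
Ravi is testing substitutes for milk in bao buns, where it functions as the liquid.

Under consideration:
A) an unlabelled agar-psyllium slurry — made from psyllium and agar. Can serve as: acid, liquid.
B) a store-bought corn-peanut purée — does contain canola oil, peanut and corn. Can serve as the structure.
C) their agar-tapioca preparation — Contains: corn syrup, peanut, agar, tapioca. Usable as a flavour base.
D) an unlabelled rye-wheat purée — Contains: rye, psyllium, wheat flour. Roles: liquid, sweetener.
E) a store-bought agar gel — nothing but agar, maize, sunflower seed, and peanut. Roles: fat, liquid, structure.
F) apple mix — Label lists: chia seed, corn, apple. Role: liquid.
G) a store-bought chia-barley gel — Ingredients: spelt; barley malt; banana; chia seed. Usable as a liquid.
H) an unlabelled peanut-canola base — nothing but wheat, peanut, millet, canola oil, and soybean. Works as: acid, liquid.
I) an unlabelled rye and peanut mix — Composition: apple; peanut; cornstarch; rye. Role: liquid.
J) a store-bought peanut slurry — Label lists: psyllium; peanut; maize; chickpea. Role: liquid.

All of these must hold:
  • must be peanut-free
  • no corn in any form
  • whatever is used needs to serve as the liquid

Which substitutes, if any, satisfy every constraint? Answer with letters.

A: only agar and psyllium; none excluded — keep
B: not usable as a liquid; has peanut, so not peanut-free (and 1 more) — reject
C: not usable as a liquid; has peanut, so not peanut-free (and 1 more) — out
D: all constraints satisfied — keep
E: has peanut, so not peanut-free; has maize, so not corn-free — reject
F: has corn, so not corn-free — out
G: works as a liquid, no peanut, no corn — OK
H: has peanut, so not peanut-free — out
I: has peanut, so not peanut-free; has cornstarch, so not corn-free — reject
J: has peanut, so not peanut-free; has maize, so not corn-free — reject

A, D, G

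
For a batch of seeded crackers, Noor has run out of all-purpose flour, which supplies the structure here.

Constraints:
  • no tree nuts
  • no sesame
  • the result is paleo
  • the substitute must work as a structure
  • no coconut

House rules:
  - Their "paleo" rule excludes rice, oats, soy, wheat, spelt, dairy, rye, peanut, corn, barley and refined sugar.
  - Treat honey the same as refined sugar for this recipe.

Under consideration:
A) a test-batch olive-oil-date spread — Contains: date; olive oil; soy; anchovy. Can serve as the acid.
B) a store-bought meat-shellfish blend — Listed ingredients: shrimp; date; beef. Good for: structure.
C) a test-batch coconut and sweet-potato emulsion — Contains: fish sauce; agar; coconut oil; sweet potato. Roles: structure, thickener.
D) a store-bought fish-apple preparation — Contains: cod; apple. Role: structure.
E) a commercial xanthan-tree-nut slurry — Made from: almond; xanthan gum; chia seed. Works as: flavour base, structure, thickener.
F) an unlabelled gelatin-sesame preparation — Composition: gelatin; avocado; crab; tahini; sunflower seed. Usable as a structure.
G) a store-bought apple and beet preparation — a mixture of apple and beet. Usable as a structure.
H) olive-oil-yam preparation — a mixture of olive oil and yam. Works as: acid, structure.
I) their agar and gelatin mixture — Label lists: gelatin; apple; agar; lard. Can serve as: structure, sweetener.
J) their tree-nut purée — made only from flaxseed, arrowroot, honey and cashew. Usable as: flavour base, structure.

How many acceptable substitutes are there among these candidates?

5

A: not usable as a structure; has soy, so not paleo — out
B: nothing on the exclusion list — OK
C: has coconut oil, so not coconut-free — no
D: works as a structure, no tree nuts, paleo — OK
E: has almond, so not tree-nut-free — reject
F: has tahini, so not sesame-free — no
G: works as a structure, no tree nuts, no sesame — keep
H: works as a structure, paleo, no coconut — keep
I: gelatin and lard etc. — none of it excluded — valid
J: has honey, so not paleo; has cashew, so not tree-nut-free — no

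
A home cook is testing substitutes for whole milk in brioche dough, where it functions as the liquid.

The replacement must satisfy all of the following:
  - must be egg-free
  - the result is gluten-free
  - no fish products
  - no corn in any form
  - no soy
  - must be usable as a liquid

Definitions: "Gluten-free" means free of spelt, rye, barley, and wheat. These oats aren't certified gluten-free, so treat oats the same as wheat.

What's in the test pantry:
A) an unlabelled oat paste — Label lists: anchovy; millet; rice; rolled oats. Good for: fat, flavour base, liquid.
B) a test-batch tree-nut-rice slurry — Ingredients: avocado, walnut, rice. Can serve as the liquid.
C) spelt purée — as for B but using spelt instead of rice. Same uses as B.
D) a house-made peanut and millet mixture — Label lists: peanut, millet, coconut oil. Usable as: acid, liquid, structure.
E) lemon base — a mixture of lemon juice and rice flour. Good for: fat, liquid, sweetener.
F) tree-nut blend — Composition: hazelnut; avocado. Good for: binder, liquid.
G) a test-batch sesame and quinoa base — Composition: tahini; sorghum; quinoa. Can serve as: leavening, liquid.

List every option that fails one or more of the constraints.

A, C

A: has rolled oats, so not gluten-free; has anchovy, so not fish-free — no
B: all constraints satisfied — keep
C: has spelt, so not gluten-free — out
D: only coconut oil, peanut, and millet; none excluded — keep
E: all constraints satisfied — keep
F: only hazelnut and avocado; none excluded — valid
G: only tahini, quinoa and sorghum; none excluded — keep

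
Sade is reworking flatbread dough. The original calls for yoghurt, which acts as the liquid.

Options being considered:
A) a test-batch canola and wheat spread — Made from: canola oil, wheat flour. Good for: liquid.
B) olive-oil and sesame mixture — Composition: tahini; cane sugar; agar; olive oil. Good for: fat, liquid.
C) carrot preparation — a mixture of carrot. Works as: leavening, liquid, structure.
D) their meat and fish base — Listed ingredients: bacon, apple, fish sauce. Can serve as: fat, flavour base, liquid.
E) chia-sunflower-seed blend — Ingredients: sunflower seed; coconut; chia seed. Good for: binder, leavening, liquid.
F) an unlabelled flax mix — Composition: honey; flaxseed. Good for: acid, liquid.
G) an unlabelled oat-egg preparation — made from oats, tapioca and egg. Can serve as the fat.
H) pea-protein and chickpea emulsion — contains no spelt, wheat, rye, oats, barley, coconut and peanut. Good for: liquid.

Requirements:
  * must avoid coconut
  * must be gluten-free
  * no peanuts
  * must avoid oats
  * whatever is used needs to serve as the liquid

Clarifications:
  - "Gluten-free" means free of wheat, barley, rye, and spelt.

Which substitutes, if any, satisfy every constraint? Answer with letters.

B, C, D, F, H

A: has wheat flour, so not gluten-free — no
B: no oats, no peanut — valid
C: all constraints satisfied — OK
D: only fish sauce, bacon and apple; none excluded — OK
E: has coconut, so not coconut-free — no
F: only honey and flaxseed; none excluded — valid
G: not usable as a liquid; has oats, so not oat-free — out
H: works as a liquid, gluten-free, no peanut — OK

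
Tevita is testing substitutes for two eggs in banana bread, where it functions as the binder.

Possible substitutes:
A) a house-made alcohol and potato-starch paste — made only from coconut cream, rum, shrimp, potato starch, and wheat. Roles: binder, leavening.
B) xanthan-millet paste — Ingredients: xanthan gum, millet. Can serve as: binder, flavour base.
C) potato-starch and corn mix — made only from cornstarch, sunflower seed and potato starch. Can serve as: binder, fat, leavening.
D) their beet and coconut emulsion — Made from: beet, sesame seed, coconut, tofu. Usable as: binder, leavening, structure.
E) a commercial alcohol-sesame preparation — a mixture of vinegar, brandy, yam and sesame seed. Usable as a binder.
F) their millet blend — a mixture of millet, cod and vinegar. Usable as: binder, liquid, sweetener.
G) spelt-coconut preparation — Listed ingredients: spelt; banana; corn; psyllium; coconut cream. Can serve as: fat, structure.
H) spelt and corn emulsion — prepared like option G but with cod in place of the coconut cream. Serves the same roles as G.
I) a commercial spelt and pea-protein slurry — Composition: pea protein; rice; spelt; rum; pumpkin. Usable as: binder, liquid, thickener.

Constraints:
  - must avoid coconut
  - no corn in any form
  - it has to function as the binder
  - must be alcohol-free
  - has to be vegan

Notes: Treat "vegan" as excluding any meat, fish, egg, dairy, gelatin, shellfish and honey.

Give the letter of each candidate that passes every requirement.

B

A: has shrimp, so not vegan; has coconut cream, so not coconut-free (and 1 more) — out
B: only xanthan gum and millet; none excluded — keep
C: has cornstarch, so not corn-free — reject
D: has coconut, so not coconut-free — out
E: has brandy, so not alcohol-free — reject
F: has cod, so not vegan — out
G: not usable as a binder; has corn, so not corn-free (and 1 more) — reject
H: not usable as a binder; has cod, so not vegan (and 1 more) — no
I: has rum, so not alcohol-free — no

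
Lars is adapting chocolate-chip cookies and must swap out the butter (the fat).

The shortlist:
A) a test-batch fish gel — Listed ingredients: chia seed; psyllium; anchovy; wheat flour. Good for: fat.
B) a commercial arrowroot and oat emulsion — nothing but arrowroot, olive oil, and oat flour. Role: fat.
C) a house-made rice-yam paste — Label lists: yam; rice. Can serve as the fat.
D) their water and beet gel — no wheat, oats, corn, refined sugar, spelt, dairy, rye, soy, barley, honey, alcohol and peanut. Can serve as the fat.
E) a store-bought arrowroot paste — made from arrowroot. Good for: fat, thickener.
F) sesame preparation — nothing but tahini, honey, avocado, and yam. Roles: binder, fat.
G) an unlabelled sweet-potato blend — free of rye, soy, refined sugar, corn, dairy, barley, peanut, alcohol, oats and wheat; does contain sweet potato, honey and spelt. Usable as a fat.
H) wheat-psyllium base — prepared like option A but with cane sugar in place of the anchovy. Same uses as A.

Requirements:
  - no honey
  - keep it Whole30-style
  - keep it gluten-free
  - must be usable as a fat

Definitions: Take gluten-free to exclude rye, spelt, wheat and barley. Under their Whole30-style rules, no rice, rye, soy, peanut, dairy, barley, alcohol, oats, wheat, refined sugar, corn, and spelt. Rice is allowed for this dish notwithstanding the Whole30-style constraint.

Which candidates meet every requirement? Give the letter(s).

A: has wheat flour, so not gluten-free; has wheat flour, so not Whole30-style — out
B: has oat flour, so not Whole30-style — out
C: rice is permitted under the Whole30-style carve-out; nothing else excluded — OK
D: gluten-free, Whole30-style — keep
E: all constraints satisfied — keep
F: has honey, so not honey-free — reject
G: has spelt, so not gluten-free; has spelt, so not Whole30-style (and 1 more) — reject
H: has wheat flour, so not gluten-free; has cane sugar, so not Whole30-style — reject

C, D, E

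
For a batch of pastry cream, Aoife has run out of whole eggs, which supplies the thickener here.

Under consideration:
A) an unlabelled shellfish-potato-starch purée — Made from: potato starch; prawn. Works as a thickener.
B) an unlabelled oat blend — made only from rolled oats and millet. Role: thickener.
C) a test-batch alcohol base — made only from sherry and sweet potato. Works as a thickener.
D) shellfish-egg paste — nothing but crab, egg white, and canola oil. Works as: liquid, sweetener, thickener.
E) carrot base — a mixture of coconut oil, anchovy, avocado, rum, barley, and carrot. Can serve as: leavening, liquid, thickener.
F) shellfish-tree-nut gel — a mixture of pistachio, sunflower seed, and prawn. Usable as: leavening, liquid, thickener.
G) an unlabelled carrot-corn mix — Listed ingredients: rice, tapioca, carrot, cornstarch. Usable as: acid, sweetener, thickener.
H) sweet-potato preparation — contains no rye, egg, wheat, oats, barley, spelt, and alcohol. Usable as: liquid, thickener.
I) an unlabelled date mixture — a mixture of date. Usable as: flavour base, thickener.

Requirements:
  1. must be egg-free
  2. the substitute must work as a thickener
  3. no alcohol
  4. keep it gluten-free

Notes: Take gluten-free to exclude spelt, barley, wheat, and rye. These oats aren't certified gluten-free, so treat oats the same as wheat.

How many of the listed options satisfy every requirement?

A: all constraints satisfied — OK
B: has rolled oats, so not gluten-free — out
C: has sherry, so not alcohol-free — no
D: has egg white, so not egg-free — reject
E: has barley, so not gluten-free; has rum, so not alcohol-free — reject
F: nothing on the exclusion list — OK
G: cornstarch and rice etc. — none of it excluded — keep
H: works as a thickener, no alcohol, gluten-free — OK
I: no egg, no alcohol — OK

5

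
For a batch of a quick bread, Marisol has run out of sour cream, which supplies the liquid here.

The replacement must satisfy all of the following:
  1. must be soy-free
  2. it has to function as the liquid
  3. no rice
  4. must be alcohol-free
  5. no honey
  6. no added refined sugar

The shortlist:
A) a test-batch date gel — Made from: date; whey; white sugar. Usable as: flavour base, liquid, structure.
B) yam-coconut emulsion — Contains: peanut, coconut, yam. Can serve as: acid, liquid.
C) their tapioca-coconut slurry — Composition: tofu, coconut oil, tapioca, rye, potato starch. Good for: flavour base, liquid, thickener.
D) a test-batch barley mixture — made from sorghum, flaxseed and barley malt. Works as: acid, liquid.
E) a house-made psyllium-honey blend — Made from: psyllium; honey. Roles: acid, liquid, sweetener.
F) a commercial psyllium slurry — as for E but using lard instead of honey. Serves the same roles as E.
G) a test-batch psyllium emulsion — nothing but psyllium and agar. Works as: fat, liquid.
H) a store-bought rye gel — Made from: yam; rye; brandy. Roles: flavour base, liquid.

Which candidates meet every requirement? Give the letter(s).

A: has white sugar, so not no-added-sugar — no
B: no refined sugar, no rice — valid
C: has tofu, so not soy-free — out
D: nothing on the exclusion list — keep
E: has honey, so not honey-free — reject
F: every rule checks out — keep
G: only psyllium and agar; none excluded — keep
H: has brandy, so not alcohol-free — out

B, D, F, G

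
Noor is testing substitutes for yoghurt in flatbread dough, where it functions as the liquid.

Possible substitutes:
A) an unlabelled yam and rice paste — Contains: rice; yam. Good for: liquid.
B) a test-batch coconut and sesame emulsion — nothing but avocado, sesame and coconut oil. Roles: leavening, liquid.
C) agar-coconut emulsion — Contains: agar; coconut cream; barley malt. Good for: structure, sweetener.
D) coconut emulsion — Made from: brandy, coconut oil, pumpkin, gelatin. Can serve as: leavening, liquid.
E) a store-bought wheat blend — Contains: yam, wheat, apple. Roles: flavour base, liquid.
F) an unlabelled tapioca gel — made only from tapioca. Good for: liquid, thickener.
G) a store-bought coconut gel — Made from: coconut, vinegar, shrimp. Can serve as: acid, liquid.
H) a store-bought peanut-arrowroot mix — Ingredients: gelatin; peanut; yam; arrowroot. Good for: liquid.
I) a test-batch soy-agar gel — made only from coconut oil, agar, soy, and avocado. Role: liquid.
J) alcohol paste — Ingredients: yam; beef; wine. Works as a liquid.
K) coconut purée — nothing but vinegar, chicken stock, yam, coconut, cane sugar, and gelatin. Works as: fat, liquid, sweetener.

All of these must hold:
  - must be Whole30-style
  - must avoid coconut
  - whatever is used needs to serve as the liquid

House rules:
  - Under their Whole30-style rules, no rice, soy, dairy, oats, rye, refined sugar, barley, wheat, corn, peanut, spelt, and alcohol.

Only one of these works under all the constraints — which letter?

F

A: has rice, so not Whole30-style — reject
B: has coconut oil, so not coconut-free — out
C: not usable as a liquid; has barley malt, so not Whole30-style (and 1 more) — out
D: has brandy, so not Whole30-style; has coconut oil, so not coconut-free — no
E: has wheat, so not Whole30-style — no
F: works as a liquid, Whole30-style, no coconut — valid
G: has coconut, so not coconut-free — out
H: has peanut, so not Whole30-style — reject
I: has soy, so not Whole30-style; has coconut oil, so not coconut-free — out
J: has wine, so not Whole30-style — reject
K: has cane sugar, so not Whole30-style; has coconut, so not coconut-free — no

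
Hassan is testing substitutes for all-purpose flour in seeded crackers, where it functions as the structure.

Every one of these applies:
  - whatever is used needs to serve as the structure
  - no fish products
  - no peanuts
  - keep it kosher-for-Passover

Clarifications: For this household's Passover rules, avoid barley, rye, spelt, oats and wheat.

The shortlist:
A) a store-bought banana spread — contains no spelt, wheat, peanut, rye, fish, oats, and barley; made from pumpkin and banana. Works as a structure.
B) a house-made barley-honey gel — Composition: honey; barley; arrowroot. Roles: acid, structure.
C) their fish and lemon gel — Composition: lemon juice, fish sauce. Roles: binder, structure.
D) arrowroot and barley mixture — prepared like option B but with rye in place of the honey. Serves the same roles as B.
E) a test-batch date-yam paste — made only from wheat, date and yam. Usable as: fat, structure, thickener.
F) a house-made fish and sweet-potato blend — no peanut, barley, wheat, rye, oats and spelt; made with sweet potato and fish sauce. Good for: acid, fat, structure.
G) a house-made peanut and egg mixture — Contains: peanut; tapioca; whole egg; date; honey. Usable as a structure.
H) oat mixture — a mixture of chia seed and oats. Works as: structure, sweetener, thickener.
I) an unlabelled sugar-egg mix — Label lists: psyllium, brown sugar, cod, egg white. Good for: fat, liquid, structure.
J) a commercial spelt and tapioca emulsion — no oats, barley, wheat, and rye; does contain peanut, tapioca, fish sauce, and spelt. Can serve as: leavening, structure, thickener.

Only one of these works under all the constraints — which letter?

A

A: no fish, kosher-for-Passover — keep
B: has barley, so not kosher-for-Passover — no
C: has fish sauce, so not fish-free — out
D: has barley, so not kosher-for-Passover — out
E: has wheat, so not kosher-for-Passover — out
F: has fish sauce, so not fish-free — no
G: has peanut, so not peanut-free — out
H: has oats, so not kosher-for-Passover — reject
I: has cod, so not fish-free — reject
J: has spelt, so not kosher-for-Passover; has fish sauce, so not fish-free (and 1 more) — reject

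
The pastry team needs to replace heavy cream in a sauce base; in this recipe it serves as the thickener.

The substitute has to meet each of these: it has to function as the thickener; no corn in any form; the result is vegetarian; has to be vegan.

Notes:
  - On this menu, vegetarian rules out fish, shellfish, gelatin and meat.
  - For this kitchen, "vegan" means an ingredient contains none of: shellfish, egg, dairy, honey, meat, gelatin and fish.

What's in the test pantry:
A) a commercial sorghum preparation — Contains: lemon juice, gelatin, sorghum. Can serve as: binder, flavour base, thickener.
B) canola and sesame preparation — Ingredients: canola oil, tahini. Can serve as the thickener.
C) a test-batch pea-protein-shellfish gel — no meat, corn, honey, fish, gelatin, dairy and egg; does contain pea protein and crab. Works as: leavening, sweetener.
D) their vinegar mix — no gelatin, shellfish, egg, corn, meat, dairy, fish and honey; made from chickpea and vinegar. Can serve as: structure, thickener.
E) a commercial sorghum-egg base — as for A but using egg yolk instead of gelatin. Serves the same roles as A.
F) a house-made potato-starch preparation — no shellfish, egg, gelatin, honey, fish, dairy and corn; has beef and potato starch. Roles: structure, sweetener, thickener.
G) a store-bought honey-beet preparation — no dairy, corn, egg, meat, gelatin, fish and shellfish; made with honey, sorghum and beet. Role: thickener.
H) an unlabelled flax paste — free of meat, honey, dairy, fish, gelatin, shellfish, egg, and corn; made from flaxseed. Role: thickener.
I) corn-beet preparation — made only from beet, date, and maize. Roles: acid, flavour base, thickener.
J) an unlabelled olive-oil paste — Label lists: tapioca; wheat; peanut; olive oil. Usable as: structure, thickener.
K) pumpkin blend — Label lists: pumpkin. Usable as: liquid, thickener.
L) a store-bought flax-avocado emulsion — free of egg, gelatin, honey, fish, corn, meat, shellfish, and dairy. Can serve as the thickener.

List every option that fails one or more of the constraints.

A: has gelatin, so not vegetarian; has gelatin, so not vegan — no
B: nothing on the exclusion list — OK
C: not usable as a thickener; has crab, so not vegetarian (and 1 more) — out
D: works as a thickener, vegan, vegetarian — valid
E: has egg yolk, so not vegan — out
F: has beef, so not vegetarian; has beef, so not vegan — no
G: has honey, so not vegan — no
H: works as a thickener, no corn, vegan — keep
I: has maize, so not corn-free — no
J: peanut and wheat etc. — none of it excluded — keep
K: all constraints satisfied — keep
L: works as a thickener, vegan, no corn — valid

A, C, E, F, G, I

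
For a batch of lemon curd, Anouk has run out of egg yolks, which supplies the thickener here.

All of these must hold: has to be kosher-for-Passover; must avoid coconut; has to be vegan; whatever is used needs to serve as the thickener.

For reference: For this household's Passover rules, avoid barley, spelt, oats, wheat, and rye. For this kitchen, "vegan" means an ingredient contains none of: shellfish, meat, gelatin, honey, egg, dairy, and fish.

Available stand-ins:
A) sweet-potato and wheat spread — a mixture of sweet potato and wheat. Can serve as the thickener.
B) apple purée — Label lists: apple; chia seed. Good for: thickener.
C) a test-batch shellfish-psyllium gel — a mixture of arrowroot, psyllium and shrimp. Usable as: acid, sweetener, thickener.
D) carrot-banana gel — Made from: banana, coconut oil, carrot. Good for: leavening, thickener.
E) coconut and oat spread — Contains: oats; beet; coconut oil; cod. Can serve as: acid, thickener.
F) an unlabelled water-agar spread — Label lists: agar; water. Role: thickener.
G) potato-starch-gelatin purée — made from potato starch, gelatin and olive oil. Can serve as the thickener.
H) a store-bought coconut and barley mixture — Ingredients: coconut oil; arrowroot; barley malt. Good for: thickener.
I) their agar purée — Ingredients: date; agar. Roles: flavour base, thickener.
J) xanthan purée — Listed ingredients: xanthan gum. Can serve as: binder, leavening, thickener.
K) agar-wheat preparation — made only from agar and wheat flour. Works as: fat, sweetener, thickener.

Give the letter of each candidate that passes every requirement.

A: has wheat, so not kosher-for-Passover — no
B: all constraints satisfied — keep
C: has shrimp, so not vegan — no
D: has coconut oil, so not coconut-free — out
E: has oats, so not kosher-for-Passover; has cod, so not vegan (and 1 more) — no
F: every rule checks out — keep
G: has gelatin, so not vegan — out
H: has barley malt, so not kosher-for-Passover; has coconut oil, so not coconut-free — no
I: nothing on the exclusion list — valid
J: all constraints satisfied — valid
K: has wheat flour, so not kosher-for-Passover — reject

B, F, I, J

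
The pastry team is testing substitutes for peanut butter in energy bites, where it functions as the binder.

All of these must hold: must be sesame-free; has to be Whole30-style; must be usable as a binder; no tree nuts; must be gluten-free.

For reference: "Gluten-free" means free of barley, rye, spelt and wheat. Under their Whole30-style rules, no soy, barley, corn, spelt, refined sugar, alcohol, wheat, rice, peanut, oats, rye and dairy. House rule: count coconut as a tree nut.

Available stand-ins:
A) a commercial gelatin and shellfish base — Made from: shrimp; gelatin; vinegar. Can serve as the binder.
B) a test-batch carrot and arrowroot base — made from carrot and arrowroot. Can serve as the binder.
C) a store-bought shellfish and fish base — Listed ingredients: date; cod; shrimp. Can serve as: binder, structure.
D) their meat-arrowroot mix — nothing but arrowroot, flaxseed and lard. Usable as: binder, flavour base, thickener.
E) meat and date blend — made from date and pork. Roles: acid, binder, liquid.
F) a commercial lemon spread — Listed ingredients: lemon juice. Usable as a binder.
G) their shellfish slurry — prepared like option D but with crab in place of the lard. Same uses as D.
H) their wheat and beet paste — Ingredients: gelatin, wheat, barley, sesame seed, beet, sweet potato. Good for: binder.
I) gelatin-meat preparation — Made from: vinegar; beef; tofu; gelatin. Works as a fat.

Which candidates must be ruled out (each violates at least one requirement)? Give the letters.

A: tree-nut-free, no sesame — valid
B: works as a binder, gluten-free, tree-nut-free — valid
C: nothing on the exclusion list — OK
D: works as a binder, gluten-free, no sesame — keep
E: only pork and date; none excluded — valid
F: no sesame, Whole30-style — keep
G: only crab, arrowroot, and flaxseed; none excluded — OK
H: has barley, so not gluten-free; has barley, so not Whole30-style (and 1 more) — reject
I: not usable as a binder; has tofu, so not Whole30-style — no

H, I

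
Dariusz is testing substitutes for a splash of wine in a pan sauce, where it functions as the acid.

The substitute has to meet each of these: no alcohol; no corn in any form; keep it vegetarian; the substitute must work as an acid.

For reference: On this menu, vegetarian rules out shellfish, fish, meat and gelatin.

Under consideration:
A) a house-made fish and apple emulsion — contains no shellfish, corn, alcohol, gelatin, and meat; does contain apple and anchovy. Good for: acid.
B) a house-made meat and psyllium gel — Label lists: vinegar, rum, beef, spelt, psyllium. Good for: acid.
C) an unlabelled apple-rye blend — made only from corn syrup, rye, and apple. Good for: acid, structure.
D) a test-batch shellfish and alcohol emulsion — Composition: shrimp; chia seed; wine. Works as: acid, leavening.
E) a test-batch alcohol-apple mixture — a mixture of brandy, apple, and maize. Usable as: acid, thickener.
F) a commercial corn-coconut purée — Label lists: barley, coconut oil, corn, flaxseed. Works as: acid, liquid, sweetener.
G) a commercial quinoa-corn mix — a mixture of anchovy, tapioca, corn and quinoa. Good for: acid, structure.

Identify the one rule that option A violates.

vegetarian

usable as an acid: satisfied
vegetarian: has anchovy — fails
alcohol-free: satisfied
corn-free: satisfied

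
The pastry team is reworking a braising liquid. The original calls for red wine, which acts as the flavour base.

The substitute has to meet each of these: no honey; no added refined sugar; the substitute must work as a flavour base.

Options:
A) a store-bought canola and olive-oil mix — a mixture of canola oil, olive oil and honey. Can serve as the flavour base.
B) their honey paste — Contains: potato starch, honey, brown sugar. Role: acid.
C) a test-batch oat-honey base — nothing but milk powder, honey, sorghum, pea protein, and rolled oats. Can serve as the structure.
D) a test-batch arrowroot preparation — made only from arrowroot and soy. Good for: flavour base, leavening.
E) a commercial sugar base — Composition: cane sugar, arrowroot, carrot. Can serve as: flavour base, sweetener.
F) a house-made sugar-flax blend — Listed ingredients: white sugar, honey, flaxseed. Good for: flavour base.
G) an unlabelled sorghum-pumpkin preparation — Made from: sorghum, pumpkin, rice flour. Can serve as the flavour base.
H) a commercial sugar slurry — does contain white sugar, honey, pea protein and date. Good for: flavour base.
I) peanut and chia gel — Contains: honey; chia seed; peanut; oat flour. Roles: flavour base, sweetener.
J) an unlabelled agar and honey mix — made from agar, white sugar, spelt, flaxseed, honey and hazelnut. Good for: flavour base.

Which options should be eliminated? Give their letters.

A: has honey, so not honey-free — no
B: not usable as a flavour base; has honey, so not honey-free (and 1 more) — no
C: not usable as a flavour base; has honey, so not honey-free — no
D: works as a flavour base, no refined sugar, no honey — OK
E: has cane sugar, so not no-added-sugar — reject
F: has honey, so not honey-free; has white sugar, so not no-added-sugar — no
G: all constraints satisfied — keep
H: has honey, so not honey-free; has white sugar, so not no-added-sugar — no
I: has honey, so not honey-free — reject
J: has honey, so not honey-free; has white sugar, so not no-added-sugar — reject

A, B, C, E, F, H, I, J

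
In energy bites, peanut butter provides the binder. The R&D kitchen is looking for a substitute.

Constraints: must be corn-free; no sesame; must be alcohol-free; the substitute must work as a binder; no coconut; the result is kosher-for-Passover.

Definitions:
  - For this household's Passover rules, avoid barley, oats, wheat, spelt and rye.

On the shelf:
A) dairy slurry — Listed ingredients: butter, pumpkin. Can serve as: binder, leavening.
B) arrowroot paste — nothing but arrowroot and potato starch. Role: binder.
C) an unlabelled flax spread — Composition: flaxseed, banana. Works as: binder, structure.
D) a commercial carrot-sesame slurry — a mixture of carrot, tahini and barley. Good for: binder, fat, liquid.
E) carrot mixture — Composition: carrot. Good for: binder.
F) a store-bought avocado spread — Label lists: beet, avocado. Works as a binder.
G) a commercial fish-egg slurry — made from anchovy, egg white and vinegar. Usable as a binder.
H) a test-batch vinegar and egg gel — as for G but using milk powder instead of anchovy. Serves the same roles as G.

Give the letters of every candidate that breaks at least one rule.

D

A: only butter and pumpkin; none excluded — OK
B: works as a binder, no coconut, kosher-for-Passover — keep
C: only banana and flaxseed; none excluded — keep
D: has barley, so not kosher-for-Passover; has tahini, so not sesame-free — reject
E: nothing on the exclusion list — keep
F: only avocado and beet; none excluded — valid
G: only egg white, anchovy, and vinegar; none excluded — valid
H: only milk powder, egg white, and vinegar; none excluded — OK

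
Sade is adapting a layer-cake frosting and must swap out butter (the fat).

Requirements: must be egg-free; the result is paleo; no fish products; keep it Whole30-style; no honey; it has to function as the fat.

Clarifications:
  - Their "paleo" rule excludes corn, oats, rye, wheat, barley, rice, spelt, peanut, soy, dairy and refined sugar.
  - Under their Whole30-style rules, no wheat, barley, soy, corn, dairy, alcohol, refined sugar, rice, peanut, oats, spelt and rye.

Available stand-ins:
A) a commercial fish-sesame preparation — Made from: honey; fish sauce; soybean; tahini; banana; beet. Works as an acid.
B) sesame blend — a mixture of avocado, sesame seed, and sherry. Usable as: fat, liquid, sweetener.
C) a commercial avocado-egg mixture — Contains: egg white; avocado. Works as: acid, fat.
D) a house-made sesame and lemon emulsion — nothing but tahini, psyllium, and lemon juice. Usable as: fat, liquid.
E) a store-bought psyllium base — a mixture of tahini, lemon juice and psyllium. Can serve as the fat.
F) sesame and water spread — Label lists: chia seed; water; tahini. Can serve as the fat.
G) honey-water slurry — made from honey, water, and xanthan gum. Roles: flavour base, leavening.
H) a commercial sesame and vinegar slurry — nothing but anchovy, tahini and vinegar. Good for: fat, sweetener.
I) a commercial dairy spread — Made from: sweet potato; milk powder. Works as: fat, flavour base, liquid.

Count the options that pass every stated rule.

A: not usable as a fat; has soybean, so not paleo (and 3 more) — out
B: has sherry, so not Whole30-style — reject
C: has egg white, so not egg-free — out
D: no fish, Whole30-style — keep
E: nothing on the exclusion list — OK
F: paleo, no egg — valid
G: not usable as a fat; has honey, so not honey-free — reject
H: has anchovy, so not fish-free — reject
I: has milk powder, so not paleo; has milk powder, so not Whole30-style — reject

3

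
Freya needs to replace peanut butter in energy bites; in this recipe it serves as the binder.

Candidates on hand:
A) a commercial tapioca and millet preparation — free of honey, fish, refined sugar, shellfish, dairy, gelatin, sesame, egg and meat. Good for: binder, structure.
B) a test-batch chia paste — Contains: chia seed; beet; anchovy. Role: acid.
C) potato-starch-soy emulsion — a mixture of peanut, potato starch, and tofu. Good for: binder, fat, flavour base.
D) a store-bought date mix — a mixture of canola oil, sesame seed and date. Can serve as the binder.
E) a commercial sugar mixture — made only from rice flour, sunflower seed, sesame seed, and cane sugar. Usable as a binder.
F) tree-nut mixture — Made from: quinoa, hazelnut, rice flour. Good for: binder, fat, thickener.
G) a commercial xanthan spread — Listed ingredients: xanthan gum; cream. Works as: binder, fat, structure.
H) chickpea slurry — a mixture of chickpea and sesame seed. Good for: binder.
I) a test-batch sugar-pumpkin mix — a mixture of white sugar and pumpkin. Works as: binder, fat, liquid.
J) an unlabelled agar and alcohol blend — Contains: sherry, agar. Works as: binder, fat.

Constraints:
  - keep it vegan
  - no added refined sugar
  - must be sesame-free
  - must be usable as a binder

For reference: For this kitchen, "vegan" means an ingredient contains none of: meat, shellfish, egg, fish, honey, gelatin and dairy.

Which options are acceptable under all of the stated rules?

A: nothing on the exclusion list — keep
B: not usable as a binder; has anchovy, so not vegan — no
C: only peanut, tofu and potato starch; none excluded — keep
D: has sesame seed, so not sesame-free — no
E: has sesame seed, so not sesame-free; has cane sugar, so not no-added-sugar — out
F: works as a binder, vegan, no refined sugar — valid
G: has cream, so not vegan — out
H: has sesame seed, so not sesame-free — reject
I: has white sugar, so not no-added-sugar — reject
J: no sesame, vegan — valid

A, C, F, J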